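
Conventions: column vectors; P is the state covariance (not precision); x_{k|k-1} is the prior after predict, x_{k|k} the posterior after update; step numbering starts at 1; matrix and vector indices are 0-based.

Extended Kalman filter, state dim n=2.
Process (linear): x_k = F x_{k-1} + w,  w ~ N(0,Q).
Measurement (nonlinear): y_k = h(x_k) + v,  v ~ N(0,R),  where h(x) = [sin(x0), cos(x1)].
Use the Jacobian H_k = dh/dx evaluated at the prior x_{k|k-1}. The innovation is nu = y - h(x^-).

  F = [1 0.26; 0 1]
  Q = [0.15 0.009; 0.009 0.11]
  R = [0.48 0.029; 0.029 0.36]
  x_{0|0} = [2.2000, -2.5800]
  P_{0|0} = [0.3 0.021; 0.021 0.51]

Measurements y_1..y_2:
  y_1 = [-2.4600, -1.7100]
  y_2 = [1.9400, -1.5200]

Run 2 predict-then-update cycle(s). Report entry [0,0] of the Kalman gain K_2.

K[0,0] = 0.6098

step 1: x^-=[1.5292, -2.5800]  P^-=[0.4954 0.1626; 0.1626 0.6200]  H_jac=[0.0416 0.0000; 0.0000 0.5325]  S=[0.4809 0.0326; 0.0326 0.5358]  K=[0.0320 0.1597; -0.0278 0.6179]  nu=[-3.4591, -0.8636]  x^+=[1.2806, -3.0173]  P^+=[0.4809 0.1097; 0.1097 0.4162]
step 2: x^-=[0.4961, -3.0173]  P^-=[0.7161 0.2269; 0.2269 0.5262]  H_jac=[0.8795 0.0000; 0.0000 0.1239]  S=[1.0339 0.0537; 0.0537 0.3681]  K=[0.6098 -0.0126; 0.1852 0.1501]  nu=[1.4640, -0.5277]  x^+=[1.3955, -2.8254]  P^+=[0.3324 0.1060; 0.1060 0.4794]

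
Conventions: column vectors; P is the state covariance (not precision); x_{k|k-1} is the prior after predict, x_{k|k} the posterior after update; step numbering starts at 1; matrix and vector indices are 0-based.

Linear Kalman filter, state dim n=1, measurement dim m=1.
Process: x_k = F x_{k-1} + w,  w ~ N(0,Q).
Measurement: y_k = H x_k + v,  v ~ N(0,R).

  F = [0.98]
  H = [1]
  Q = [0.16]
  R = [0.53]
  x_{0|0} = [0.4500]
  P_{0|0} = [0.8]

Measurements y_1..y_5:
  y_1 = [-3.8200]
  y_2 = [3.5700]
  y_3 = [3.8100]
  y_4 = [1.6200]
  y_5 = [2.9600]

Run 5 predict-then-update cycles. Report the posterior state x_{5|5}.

step 1: x^-=[0.4410]  P^-=[0.9283]  S=[1.4583]  K=[0.6366]  nu=[-4.2610]  x^+=[-2.2714]  P^+=[0.3374]
step 2: x^-=[-2.2260]  P^-=[0.4840]  S=[1.0140]  K=[0.4773]  nu=[5.7960]  x^+=[0.5406]  P^+=[0.2530]
step 3: x^-=[0.5298]  P^-=[0.4030]  S=[0.9330]  K=[0.4319]  nu=[3.2802]  x^+=[1.9466]  P^+=[0.2289]
step 4: x^-=[1.9076]  P^-=[0.3799]  S=[0.9099]  K=[0.4175]  nu=[-0.2876]  x^+=[1.7876]  P^+=[0.2213]
step 5: x^-=[1.7518]  P^-=[0.3725]  S=[0.9025]  K=[0.4127]  nu=[1.2082]  x^+=[2.2505]  P^+=[0.2188]

x_post = [2.2505]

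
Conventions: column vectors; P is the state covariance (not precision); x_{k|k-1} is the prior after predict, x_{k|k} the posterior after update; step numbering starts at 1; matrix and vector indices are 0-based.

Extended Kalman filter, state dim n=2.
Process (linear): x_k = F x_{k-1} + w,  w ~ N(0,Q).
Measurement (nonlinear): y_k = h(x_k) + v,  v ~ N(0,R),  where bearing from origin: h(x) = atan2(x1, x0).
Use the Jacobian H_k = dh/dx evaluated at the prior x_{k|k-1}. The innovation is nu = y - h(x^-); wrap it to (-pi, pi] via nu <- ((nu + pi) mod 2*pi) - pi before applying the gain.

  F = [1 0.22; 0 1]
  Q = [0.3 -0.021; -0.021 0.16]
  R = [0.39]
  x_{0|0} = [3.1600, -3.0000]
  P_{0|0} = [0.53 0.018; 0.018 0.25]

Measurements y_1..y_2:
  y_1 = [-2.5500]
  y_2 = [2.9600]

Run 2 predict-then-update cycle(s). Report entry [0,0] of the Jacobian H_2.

step 1: x^-=[2.5000, -3.0000]  P^-=[0.8500 0.0520; 0.0520 0.4100]  H_jac=[0.1967 0.1639]  S=[0.4373]  K=[0.4019; 0.1771]  nu=[-1.6739]  x^+=[1.8272, -3.2965]  P^+=[0.7794 0.0209; 0.0209 0.3963]
step 2: x^-=[1.1020, -3.2965]  P^-=[1.1078 0.0871; 0.0871 0.5563]  H_jac=[0.2729 0.0912]  S=[0.4814]  K=[0.6443; 0.1547]  nu=[-2.0750]  x^+=[-0.2350, -3.6176]  P^+=[0.9079 0.0391; 0.0391 0.5448]

H_jac[0,0] = 0.2729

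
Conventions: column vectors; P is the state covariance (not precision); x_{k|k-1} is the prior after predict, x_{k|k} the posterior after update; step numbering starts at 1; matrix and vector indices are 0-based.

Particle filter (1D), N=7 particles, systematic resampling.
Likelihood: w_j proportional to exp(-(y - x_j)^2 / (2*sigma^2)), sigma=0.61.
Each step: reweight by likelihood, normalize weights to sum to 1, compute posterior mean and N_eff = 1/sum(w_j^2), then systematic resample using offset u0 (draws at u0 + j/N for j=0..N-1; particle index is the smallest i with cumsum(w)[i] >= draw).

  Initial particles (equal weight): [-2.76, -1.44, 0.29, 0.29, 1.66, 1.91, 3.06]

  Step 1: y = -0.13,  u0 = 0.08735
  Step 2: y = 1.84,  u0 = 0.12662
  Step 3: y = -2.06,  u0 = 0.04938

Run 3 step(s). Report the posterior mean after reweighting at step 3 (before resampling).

post_mean = 0.2900

step 1: w=[0.0001, 0.0588, 0.4655, 0.4655, 0.0080, 0.0022, 0.0000]  mean=0.2026  Neff=2.2889  idx=[2, 2, 2, 2, 3, 3, 3]
step 2: w=[0.1429, 0.1429, 0.1429, 0.1429, 0.1429, 0.1429, 0.1429]  mean=0.2900  Neff=7.0000  idx=[0, 1, 2, 3, 4, 5, 6]
step 3: w=[0.1429, 0.1429, 0.1429, 0.1429, 0.1429, 0.1429, 0.1429]  mean=0.2900  Neff=7.0000  idx=[0, 1, 2, 3, 4, 5, 6]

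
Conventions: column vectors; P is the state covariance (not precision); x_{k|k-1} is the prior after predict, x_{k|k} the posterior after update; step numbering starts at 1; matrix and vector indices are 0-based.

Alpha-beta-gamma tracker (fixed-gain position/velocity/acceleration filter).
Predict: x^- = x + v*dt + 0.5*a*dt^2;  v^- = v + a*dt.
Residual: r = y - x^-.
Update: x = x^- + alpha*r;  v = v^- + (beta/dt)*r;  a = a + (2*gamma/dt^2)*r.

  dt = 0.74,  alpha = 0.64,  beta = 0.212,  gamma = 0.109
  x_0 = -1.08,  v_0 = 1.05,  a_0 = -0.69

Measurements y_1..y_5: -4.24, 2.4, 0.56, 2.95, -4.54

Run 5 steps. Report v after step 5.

step 1: x_pred=-0.4919  r=-3.7481  x^+=-2.8907  v^+=-0.5344  a^+=-2.1821
step 2: x_pred=-3.8836  r=6.2836  x^+=0.1379  v^+=-0.3490  a^+=0.3194
step 3: x_pred=-0.0329  r=0.5929  x^+=0.3466  v^+=0.0572  a^+=0.5554
step 4: x_pred=0.5410  r=2.4090  x^+=2.0828  v^+=1.1584  a^+=1.5144
step 5: x_pred=3.3546  r=-7.8946  x^+=-1.6979  v^+=0.0174  a^+=-1.6284

v_post = 0.0174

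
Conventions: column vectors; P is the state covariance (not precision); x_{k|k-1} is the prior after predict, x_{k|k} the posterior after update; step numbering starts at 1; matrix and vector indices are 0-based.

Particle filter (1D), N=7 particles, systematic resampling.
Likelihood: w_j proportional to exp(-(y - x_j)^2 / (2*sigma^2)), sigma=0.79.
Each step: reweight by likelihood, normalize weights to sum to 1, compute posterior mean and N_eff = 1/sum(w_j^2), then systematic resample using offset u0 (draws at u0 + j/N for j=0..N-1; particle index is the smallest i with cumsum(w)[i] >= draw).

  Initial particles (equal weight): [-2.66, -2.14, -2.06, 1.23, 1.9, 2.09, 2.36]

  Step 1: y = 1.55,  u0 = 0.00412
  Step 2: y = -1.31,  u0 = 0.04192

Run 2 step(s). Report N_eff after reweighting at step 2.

N_eff = 2.2596

step 1: w=[0.0000, 0.0000, 0.0000, 0.2869, 0.2823, 0.2466, 0.1841]  mean=1.8392  Neff=3.8948  idx=[3, 3, 4, 4, 5, 5, 6]
step 2: w=[0.4699, 0.4699, 0.0215, 0.0215, 0.0078, 0.0078, 0.0017]  mean=1.2742  Neff=2.2596  idx=[0, 0, 0, 1, 1, 1, 1]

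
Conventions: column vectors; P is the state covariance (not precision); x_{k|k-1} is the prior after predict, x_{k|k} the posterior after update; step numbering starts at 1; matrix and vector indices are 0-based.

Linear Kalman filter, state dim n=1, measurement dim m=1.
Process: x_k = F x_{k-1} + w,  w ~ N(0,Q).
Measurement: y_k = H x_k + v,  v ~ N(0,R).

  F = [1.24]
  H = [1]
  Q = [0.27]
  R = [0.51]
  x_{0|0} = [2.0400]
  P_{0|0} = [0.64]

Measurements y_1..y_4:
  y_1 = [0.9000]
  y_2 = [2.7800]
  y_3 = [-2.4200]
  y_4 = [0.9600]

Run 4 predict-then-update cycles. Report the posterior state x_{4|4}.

x_post = [0.4356]

step 1: x^-=[2.5296]  P^-=[1.2541]  S=[1.7641]  K=[0.7109]  nu=[-1.6296]  x^+=[1.3711]  P^+=[0.3626]
step 2: x^-=[1.7002]  P^-=[0.8275]  S=[1.3375]  K=[0.6187]  nu=[1.0798]  x^+=[2.3683]  P^+=[0.3155]
step 3: x^-=[2.9366]  P^-=[0.7552]  S=[1.2652]  K=[0.5969]  nu=[-5.3566]  x^+=[-0.2607]  P^+=[0.3044]
step 4: x^-=[-0.3232]  P^-=[0.7381]  S=[1.2481]  K=[0.5914]  nu=[1.2832]  x^+=[0.4356]  P^+=[0.3016]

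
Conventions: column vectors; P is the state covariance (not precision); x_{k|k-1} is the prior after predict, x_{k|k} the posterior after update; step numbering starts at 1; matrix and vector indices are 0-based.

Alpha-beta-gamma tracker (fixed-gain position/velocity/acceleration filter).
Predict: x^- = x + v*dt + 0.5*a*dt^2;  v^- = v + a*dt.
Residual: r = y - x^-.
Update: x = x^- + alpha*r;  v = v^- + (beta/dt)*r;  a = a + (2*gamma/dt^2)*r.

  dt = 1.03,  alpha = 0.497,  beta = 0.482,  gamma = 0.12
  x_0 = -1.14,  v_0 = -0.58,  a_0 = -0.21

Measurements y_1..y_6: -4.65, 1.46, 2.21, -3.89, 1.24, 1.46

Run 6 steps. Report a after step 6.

a_post = -0.2131

step 1: x_pred=-1.8488  r=-2.8012  x^+=-3.2410  v^+=-2.1072  a^+=-0.8437
step 2: x_pred=-5.8589  r=7.3189  x^+=-2.2214  v^+=0.4488  a^+=0.8120
step 3: x_pred=-1.3284  r=3.5384  x^+=0.4302  v^+=2.9410  a^+=1.6125
step 4: x_pred=4.3148  r=-8.2048  x^+=0.2370  v^+=0.7624  a^+=-0.2436
step 5: x_pred=0.8930  r=0.3470  x^+=1.0655  v^+=0.6738  a^+=-0.1651
step 6: x_pred=1.6719  r=-0.2119  x^+=1.5666  v^+=0.4046  a^+=-0.2131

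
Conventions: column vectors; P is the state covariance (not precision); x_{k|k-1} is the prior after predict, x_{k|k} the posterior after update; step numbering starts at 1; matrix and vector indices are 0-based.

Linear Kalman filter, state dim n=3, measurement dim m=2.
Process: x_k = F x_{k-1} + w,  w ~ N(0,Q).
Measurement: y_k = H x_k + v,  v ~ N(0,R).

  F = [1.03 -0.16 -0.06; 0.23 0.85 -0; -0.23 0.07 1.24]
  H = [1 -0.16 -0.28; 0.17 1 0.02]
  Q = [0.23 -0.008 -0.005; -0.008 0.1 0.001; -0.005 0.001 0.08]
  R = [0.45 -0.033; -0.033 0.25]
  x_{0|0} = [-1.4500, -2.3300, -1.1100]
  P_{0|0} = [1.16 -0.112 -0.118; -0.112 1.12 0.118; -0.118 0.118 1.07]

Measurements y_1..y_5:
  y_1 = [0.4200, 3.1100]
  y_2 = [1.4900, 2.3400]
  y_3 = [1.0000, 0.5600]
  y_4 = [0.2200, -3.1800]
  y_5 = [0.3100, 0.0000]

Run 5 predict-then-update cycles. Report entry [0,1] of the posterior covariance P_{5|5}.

step 1: x^-=[-1.0541, -2.3140, -1.2060]  P^-=[1.5469 0.0162 -0.5604; 0.0162 0.9268 0.1171; -0.5604 0.1171 1.8835]  S=[2.4875 0.0692; 0.0692 1.2286]  K=[0.6789 0.1799; -0.0875 0.7634; -0.4469 0.0736]  nu=[0.7662, 5.6273]  x^+=[0.4782, 1.9148, -1.1343]  P^+=[0.3437 -0.0395 0.1801; -0.0395 0.2010 -0.0252; 0.1801 -0.0252 1.3846]
step 2: x^-=[0.2542, 1.7376, -1.3825]  P^-=[0.5950 0.0118 0.0417; 0.0118 0.2479 0.0267; 0.0417 0.0267 2.1223]  S=[1.1931 0.0194; 0.0194 0.5213]  K=[0.4841 0.2003; -0.0375 0.4818; -0.4694 0.1636]  nu=[1.1267, 0.5868]  x^+=[0.9172, 1.9782, -1.8153]  P^+=[0.2907 -0.0213 0.2960; -0.0213 0.1259 -0.0309; 0.2960 -0.0309 1.8485]
step 3: x^-=[0.7371, 1.8924, -2.3235]  P^-=[0.5181 0.0234 0.1733; 0.0234 0.1980 0.0488; 0.1733 0.0488 2.7647]  S=[1.0898 0.0121; 0.0121 0.4752]  K=[0.4249 0.2311; -0.0249 0.4278; -0.5618 0.2953]  nu=[-0.0849, -1.4112]  x^+=[0.3749, 1.2908, -2.6925]  P^+=[0.2936 -0.0142 0.4010; -0.0142 0.1107 -0.0235; 0.4010 -0.0235 2.3833]
step 4: x^-=[0.3412, 1.1834, -3.3346]  P^-=[0.5076 0.0303 0.2678; 0.0303 0.1899 0.0842; 0.2678 0.0842 3.5283]  S=[1.0869 0.0013; 0.0013 0.4715]  K=[0.3932 0.2575; -0.0223 0.4174; -0.6754 0.4268]  nu=[-0.8655, -4.3547]  x^+=[-1.1203, -0.6149, -4.6085]  P^+=[0.3080 -0.0111 0.5047; -0.0111 0.1073 -0.0158; 0.5047 -0.0158 2.9473]
step 5: x^-=[-0.7790, -0.7803, -5.4999]  P^-=[0.5111 0.0349 0.3551; 0.0349 0.1895 0.1204; 0.3551 0.1204 4.3384]  S=[1.1068 -0.0106; -0.0106 0.4751]  K=[0.3696 0.2796; -0.0223 0.4159; -0.7888 0.5455]  nu=[-0.5758, 1.0227]  x^+=[-0.7058, -0.3421, -4.4878]  P^+=[0.3250 -0.0096 0.6051; -0.0096 0.1066 -0.0105; 0.6051 -0.0105 3.4991]

P_post[0,1] = -0.0096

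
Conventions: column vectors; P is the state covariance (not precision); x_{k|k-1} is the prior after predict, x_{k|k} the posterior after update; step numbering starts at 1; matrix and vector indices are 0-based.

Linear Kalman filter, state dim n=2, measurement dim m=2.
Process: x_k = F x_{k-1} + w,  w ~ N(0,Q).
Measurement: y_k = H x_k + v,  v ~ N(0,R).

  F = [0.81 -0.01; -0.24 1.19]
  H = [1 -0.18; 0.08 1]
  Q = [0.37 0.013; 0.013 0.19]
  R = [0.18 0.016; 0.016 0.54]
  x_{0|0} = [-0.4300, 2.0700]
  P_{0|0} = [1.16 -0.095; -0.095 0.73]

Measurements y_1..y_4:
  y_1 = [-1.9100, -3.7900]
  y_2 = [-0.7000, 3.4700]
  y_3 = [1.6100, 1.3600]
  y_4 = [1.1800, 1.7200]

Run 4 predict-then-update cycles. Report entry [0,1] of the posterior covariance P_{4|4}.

step 1: x^-=[-0.3690, 2.5665]  P^-=[1.1327 -0.3130; -0.3130 1.3448]  S=[1.4689 -0.4439; -0.4439 1.8420]  K=[0.8337 0.0802; -0.1740 0.6746]  nu=[-1.0790, -6.3270]  x^+=[-1.7760, -1.5137]  P^+=[0.1592 0.0439; 0.0439 0.3580]
step 2: x^-=[-1.4234, -1.3751]  P^-=[0.4738 0.0202; 0.0202 0.6810]  S=[0.6686 -0.0488; -0.0488 1.2273]  K=[0.7087 0.0755; -0.1129 0.5517]  nu=[0.4759, 4.9589]  x^+=[-0.7117, 1.3072]  P^+=[0.1362 0.0412; 0.0412 0.2928]
step 3: x^-=[-0.5895, 1.7264]  P^-=[0.4587 0.0229; 0.0229 0.5890]  S=[0.6496 -0.0308; -0.0308 1.1356]  K=[0.7032 0.0715; -0.1035 0.5175]  nu=[2.5103, -0.3192]  x^+=[1.1530, 1.3014]  P^+=[0.1348 0.0391; 0.0391 0.2746]
step 4: x^-=[0.9209, 1.2720]  P^-=[0.4578 0.0213; 0.0213 0.5644]  S=[0.6484 -0.0280; -0.0280 1.1107]  K=[0.7031 0.0699; -0.1019 0.5071]  nu=[0.4881, 0.3744]  x^+=[1.2902, 1.4121]  P^+=[0.1346 0.0382; 0.0382 0.2691]

P_post[0,1] = 0.0382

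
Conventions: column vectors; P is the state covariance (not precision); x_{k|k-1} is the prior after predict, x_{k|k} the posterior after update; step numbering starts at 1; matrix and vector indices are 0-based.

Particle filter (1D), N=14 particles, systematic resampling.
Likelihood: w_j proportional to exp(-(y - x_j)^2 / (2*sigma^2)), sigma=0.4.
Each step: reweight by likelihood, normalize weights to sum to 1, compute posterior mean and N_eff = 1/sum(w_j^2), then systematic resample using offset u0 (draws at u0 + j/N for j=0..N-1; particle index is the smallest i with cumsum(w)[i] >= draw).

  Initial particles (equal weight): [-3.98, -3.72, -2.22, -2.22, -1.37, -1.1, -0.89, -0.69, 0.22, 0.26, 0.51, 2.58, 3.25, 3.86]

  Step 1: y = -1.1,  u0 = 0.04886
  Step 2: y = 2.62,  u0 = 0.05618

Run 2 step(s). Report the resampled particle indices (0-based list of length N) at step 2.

resampled_idx = [11, 11, 11, 11, 11, 12, 12, 12, 12, 13, 13, 13, 13, 13]

step 1: w=[0.0000, 0.0000, 0.0060, 0.0060, 0.2408, 0.3025, 0.2635, 0.1789, 0.0013, 0.0009, 0.0001, 0.0000, 0.0000, 0.0000]  mean=-1.0467  Neff=3.9843  idx=[4, 4, 4, 5, 5, 5, 5, 5, 6, 6, 6, 7, 7, 7]
step 2: w=[0.0000, 0.0000, 0.0000, 0.0000, 0.0000, 0.0000, 0.0000, 0.0000, 0.0046, 0.0046, 0.0046, 0.3286, 0.3286, 0.3286]  mean=-0.6929  Neff=3.0857  idx=[11, 11, 11, 11, 11, 12, 12, 12, 12, 13, 13, 13, 13, 13]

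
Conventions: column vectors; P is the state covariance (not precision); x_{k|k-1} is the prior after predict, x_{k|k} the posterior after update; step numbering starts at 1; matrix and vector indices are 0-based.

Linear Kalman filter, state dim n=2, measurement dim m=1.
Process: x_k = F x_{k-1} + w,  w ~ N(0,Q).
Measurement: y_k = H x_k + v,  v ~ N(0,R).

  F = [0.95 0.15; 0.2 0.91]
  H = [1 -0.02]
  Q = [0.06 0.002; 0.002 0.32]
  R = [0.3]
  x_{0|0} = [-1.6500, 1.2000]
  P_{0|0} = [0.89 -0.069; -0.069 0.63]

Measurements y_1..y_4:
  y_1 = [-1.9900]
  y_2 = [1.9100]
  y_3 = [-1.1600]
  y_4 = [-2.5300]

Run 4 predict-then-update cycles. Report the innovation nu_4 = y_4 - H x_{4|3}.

innov = [-2.3004]

step 1: x^-=[-1.3875, 0.7620]  P^-=[0.8577 0.1954; 0.1954 0.8522]  S=[1.1503]  K=[0.7423; 0.1550]  nu=[-0.5873]  x^+=[-1.8234, 0.6710]  P^+=[0.2239 0.0630; 0.0630 0.8245]
step 2: x^-=[-1.6316, 0.2459]  P^-=[0.2986 0.2135; 0.2135 1.0347]  S=[0.5905]  K=[0.4985; 0.3264]  nu=[3.5465]  x^+=[0.1363, 1.4036]  P^+=[0.1519 0.1174; 0.1174 0.9718]
step 3: x^-=[0.3400, 1.3045]  P^-=[0.2524 0.2685; 0.2685 1.1735]  S=[0.5421]  K=[0.4557; 0.4520]  nu=[-1.4739]  x^+=[-0.3316, 0.6384]  P^+=[0.1398 0.1568; 0.1568 1.0628]
step 4: x^-=[-0.2193, 0.5146]  P^-=[0.2548 0.3139; 0.3139 1.2628]  S=[0.5428]  K=[0.4579; 0.5319]  nu=[-2.3004]  x^+=[-1.2727, -0.7089]  P^+=[0.1410 0.1817; 0.1817 1.1092]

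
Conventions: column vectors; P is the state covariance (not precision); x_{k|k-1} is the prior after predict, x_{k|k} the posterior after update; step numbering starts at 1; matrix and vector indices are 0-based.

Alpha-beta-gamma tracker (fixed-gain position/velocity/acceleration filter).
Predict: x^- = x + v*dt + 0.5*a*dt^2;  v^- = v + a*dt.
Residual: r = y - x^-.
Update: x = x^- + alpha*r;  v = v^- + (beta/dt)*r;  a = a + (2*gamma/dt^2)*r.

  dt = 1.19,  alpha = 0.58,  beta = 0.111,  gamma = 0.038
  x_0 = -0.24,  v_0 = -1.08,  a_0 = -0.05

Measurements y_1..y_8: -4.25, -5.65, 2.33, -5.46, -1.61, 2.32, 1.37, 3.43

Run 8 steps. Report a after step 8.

step 1: x_pred=-1.5606  r=-2.6894  x^+=-3.1205  v^+=-1.3904  a^+=-0.1943
step 2: x_pred=-4.9126  r=-0.7374  x^+=-5.3403  v^+=-1.6904  a^+=-0.2339
step 3: x_pred=-7.5175  r=9.8475  x^+=-1.8059  v^+=-1.0502  a^+=0.2946
step 4: x_pred=-2.8471  r=-2.6129  x^+=-4.3626  v^+=-0.9434  a^+=0.1544
step 5: x_pred=-5.3759  r=3.7659  x^+=-3.1917  v^+=-0.4084  a^+=0.3565
step 6: x_pred=-3.4253  r=5.7453  x^+=-0.0930  v^+=0.5517  a^+=0.6648
step 7: x_pred=1.0342  r=0.3358  x^+=1.2290  v^+=1.3741  a^+=0.6828
step 8: x_pred=3.3477  r=0.0823  x^+=3.3954  v^+=2.1944  a^+=0.6873

a_post = 0.6873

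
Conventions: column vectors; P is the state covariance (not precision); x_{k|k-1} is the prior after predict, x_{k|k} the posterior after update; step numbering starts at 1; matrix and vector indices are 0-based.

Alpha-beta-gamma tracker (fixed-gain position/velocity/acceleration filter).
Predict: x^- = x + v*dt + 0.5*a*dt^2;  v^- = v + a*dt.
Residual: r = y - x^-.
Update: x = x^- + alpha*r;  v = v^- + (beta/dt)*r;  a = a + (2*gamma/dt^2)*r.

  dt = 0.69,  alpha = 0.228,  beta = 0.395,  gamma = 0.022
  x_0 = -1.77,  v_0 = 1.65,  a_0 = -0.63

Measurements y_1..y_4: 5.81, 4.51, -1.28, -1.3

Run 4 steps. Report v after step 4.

step 1: x_pred=-0.7815  r=6.5915  x^+=0.7214  v^+=4.9887  a^+=-0.0208
step 2: x_pred=4.1586  r=0.3514  x^+=4.2387  v^+=5.1755  a^+=0.0116
step 3: x_pred=7.8126  r=-9.0926  x^+=5.7395  v^+=-0.0217  a^+=-0.8287
step 4: x_pred=5.5272  r=-6.8272  x^+=3.9706  v^+=-4.5018  a^+=-1.4596

v_post = -4.5018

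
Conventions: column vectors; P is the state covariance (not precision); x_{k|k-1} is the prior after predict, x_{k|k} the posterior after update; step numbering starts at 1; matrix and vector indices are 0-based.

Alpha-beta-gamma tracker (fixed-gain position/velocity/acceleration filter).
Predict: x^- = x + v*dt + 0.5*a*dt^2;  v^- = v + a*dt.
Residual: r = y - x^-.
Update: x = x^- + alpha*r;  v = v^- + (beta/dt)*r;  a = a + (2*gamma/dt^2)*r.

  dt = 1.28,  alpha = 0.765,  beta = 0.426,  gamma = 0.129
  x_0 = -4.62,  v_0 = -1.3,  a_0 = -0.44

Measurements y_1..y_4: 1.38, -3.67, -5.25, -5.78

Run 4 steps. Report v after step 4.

step 1: x_pred=-6.6444  r=8.0244  x^+=-0.5057  v^+=0.8074  a^+=0.8236
step 2: x_pred=1.2025  r=-4.8725  x^+=-2.5250  v^+=0.2400  a^+=0.0563
step 3: x_pred=-2.1716  r=-3.0784  x^+=-4.5266  v^+=-0.7124  a^+=-0.4284
step 4: x_pred=-5.7894  r=0.0094  x^+=-5.7822  v^+=-1.2576  a^+=-0.4269

v_post = -1.2576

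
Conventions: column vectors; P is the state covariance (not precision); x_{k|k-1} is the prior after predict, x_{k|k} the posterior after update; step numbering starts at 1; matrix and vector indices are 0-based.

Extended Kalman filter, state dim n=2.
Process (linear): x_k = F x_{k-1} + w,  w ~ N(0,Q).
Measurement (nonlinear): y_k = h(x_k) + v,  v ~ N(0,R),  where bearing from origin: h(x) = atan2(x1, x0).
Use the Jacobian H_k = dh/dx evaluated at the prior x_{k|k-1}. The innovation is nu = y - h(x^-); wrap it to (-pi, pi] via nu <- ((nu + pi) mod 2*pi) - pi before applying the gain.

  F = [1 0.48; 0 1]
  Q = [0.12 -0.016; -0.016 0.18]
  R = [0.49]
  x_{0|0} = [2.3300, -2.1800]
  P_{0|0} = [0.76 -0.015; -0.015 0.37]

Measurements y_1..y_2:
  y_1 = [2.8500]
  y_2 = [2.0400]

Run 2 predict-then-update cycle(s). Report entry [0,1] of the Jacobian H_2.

step 1: x^-=[1.2836, -2.1800]  P^-=[0.9508 0.1466; 0.1466 0.5500]  H_jac=[0.3406 0.2006]  S=[0.6425]  K=[0.5499; 0.2494]  nu=[-2.3945]  x^+=[-0.0331, -2.7772]  P^+=[0.7566 0.0585; 0.0585 0.5100]
step 2: x^-=[-1.3662, -2.7772]  P^-=[1.0502 0.2873; 0.2873 0.6900]  H_jac=[0.2899 -0.1426]  S=[0.5686]  K=[0.4635; -0.0266]  nu=[-2.2152]  x^+=[-2.3929, -2.7183]  P^+=[0.9281 0.2943; 0.2943 0.6896]

H_jac[0,1] = -0.1426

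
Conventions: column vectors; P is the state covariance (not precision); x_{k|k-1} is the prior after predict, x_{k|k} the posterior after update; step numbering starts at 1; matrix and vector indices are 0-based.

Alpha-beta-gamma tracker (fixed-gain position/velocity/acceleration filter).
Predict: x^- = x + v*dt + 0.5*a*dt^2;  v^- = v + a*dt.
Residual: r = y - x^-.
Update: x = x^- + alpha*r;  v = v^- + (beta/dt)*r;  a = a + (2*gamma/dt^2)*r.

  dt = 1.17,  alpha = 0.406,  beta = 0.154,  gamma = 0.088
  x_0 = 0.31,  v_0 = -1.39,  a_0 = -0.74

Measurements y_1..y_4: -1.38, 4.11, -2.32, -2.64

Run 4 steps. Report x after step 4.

step 1: x_pred=-1.8228  r=0.4428  x^+=-1.6430  v^+=-2.1975  a^+=-0.6831
step 2: x_pred=-4.6816  r=8.7916  x^+=-1.1122  v^+=-1.8395  a^+=0.4473
step 3: x_pred=-2.9583  r=0.6383  x^+=-2.6992  v^+=-1.2322  a^+=0.5293
step 4: x_pred=-3.7785  r=1.1385  x^+=-3.3163  v^+=-0.4630  a^+=0.6757

x_post = -3.3163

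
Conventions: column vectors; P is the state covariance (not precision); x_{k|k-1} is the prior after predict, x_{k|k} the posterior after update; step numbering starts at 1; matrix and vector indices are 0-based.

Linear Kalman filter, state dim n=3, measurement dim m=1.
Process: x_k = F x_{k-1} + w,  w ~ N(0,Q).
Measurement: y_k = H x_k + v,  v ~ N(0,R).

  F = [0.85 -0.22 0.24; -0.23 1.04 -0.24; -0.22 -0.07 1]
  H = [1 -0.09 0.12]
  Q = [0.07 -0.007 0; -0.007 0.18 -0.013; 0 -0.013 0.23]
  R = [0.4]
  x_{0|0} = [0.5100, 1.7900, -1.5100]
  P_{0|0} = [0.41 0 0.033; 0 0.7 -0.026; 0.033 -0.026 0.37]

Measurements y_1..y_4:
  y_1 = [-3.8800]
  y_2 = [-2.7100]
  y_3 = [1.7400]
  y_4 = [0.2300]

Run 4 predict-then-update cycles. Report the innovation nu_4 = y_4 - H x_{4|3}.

innov = [0.9562]

step 1: x^-=[-0.3227, 2.1067, -1.7475]  P^-=[0.4376 -0.2850 0.0554; -0.2850 0.9967 -0.1653; 0.0554 -0.1653 0.6124]  S=[0.9227]  K=[0.5093; -0.4277; 0.1558]  nu=[-3.1580]  x^+=[-1.9311, 3.4572, -2.2395]  P^+=[0.1983 -0.0841 -0.0178; -0.0841 0.8280 -0.1039; -0.0178 -0.1039 0.5900]
step 2: x^-=[-2.9395, 4.5771, -2.0566]  P^-=[0.3225 -0.3746 0.1286; -0.3746 1.2101 -0.2936; 0.1286 -0.2936 0.8535]  S=[0.8492]  K=[0.4376; -0.6108; 0.3031]  nu=[0.8882]  x^+=[-2.5508, 4.0346, -1.7874]  P^+=[0.1598 -0.1476 0.0159; -0.1476 0.8933 -0.1363; 0.0159 -0.1363 0.7754]
step 3: x^-=[-3.4848, 5.2116, -1.5086]  P^-=[0.3495 -0.4706 0.2166; -0.4706 1.3397 -0.3716; 0.2166 -0.3716 1.0251]  S=[0.9198]  K=[0.4543; -0.6912; 0.4056]  nu=[5.8748]  x^+=[-0.8161, 1.1511, 0.8740]  P^+=[0.1597 -0.1818 0.0471; -0.1818 0.9003 -0.1137; 0.0471 -0.1137 0.8738]
step 4: x^-=[-0.7372, 1.1751, 0.9729]  P^-=[0.3785 -0.5111 0.2602; -0.5111 1.3615 -0.3700; 0.2602 -0.3700 1.1055]  S=[0.9679]  K=[0.4708; -0.7005; 0.4403]  nu=[0.9562]  x^+=[-0.2870, 0.5053, 1.3940]  P^+=[0.1639 -0.1918 0.0596; -0.1918 0.8866 -0.0715; 0.0596 -0.0715 0.9178]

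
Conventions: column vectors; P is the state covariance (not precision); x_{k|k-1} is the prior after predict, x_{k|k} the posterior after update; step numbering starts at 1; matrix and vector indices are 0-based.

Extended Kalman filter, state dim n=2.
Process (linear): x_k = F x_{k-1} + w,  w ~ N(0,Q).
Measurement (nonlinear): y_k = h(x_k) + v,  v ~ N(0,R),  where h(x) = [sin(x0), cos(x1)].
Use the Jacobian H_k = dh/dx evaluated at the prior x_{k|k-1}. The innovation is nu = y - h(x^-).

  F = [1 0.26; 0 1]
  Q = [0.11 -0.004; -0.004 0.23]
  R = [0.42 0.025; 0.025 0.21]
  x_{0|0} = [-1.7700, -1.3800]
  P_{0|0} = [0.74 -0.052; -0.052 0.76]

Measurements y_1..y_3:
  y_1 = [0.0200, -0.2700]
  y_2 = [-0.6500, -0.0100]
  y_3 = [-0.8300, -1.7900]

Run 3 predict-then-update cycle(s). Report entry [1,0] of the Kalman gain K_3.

step 1: x^-=[-2.1288, -1.3800]  P^-=[0.8743 0.1416; 0.1416 0.9900]  H_jac=[-0.5295 0.0000; 0.0000 0.9819]  S=[0.6651 -0.0486; -0.0486 1.1644]  K=[-0.6894 0.0906; -0.0519 0.8326]  nu=[0.8683, -0.4596]  x^+=[-2.7691, -1.8077]  P^+=[0.5426 0.0018; 0.0018 0.1768]
step 2: x^-=[-3.2391, -1.8077]  P^-=[0.6655 0.0438; 0.0438 0.4068]  H_jac=[-0.9953 0.0000; 0.0000 0.9721]  S=[1.0792 -0.0174; -0.0174 0.5943]  K=[-0.6129 0.0537; -0.0297 0.6644]  nu=[-0.7473, 0.2247]  x^+=[-2.7690, -1.6362]  P^+=[0.2573 -0.0042; -0.0042 0.1428]
step 3: x^-=[-3.1944, -1.6362]  P^-=[0.3748 0.0290; 0.0290 0.3728]  H_jac=[-0.9986 0.0000; 0.0000 0.9979]  S=[0.7937 -0.0039; -0.0039 0.5812]  K=[-0.4713 0.0466; -0.0333 0.6398]  nu=[-0.8828, -1.7246]  x^+=[-2.8587, -2.7102]  P^+=[0.1970 -0.0020; -0.0020 0.1338]

K[1,0] = -0.0333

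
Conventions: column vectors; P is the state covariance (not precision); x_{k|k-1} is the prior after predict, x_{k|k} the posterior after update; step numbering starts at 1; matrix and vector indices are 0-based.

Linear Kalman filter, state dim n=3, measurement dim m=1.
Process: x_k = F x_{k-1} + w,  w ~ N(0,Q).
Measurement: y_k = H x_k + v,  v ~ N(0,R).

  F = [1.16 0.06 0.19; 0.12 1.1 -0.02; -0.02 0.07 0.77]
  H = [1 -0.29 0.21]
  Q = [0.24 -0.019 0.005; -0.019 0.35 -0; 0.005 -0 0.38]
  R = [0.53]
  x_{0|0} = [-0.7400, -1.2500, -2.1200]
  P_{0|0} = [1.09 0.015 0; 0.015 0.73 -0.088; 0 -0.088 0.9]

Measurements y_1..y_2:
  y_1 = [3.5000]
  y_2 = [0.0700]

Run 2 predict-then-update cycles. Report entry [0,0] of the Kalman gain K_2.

K[0,0] = 0.5785

step 1: x^-=[-1.3362, -1.4214, -1.7051]  P^-=[1.7419 0.1784 0.1104; 0.1784 1.2572 -0.0349; 0.1104 -0.0349 0.9081]  S=[2.3648]  K=[0.7245; -0.0818; 0.1316]  nu=[4.7821]  x^+=[2.1285, -1.8126, -1.0757]  P^+=[0.5006 0.3186 -0.1151; 0.3186 1.2414 -0.0094; -0.1151 -0.0094 0.8671]
step 2: x^-=[2.1559, -1.7169, -0.9978]  P^-=[0.9427 0.5362 0.0480; 0.5362 1.9447 0.0581; 0.0480 0.0581 0.9020]  S=[1.3781]  K=[0.5785; -0.0113; 0.1601]  nu=[-2.3743]  x^+=[0.7823, -1.6902, -1.3779]  P^+=[0.4815 0.5452 -0.0796; 0.5452 1.9445 0.0605; -0.0796 0.0605 0.8667]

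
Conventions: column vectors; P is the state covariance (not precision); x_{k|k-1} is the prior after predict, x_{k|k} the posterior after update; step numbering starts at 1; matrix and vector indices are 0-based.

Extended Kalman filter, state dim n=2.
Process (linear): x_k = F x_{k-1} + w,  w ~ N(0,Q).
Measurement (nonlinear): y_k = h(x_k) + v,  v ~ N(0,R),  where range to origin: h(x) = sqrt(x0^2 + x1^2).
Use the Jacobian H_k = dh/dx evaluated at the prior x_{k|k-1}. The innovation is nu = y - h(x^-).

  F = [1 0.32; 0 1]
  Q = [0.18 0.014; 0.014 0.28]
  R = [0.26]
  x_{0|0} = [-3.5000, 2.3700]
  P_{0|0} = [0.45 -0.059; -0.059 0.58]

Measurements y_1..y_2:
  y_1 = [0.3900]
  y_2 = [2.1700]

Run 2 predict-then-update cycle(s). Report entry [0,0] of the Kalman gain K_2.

step 1: x^-=[-2.7416, 2.3700]  P^-=[0.6516 0.1406; 0.1406 0.8600]  H_jac=[-0.7565 0.6540]  S=[0.8616]  K=[-0.4654; 0.5293]  nu=[-3.2340]  x^+=[-1.2364, 0.6583]  P^+=[0.4650 0.3529; 0.3529 0.6186]
step 2: x^-=[-1.0258, 0.6583]  P^-=[0.9342 0.5648; 0.5648 0.8986]  H_jac=[-0.8416 0.5401]  S=[0.6703]  K=[-0.7178; 0.0149]  nu=[0.9512]  x^+=[-1.7085, 0.6724]  P^+=[0.5888 0.5720; 0.5720 0.8985]

K[0,0] = -0.7178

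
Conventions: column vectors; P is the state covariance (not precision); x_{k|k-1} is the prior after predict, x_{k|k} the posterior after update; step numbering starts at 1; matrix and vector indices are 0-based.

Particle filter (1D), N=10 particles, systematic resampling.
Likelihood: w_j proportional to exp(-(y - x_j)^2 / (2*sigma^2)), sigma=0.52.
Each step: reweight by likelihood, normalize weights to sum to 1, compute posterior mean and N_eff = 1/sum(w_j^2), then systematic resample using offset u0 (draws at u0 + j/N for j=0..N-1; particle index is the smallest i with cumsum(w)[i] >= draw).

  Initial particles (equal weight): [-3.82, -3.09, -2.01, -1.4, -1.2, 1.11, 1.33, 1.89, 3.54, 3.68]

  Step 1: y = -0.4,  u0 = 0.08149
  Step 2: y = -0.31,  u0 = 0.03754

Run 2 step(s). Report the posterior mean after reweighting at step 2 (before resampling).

post_mean = -1.2064

step 1: w=[0.0000, 0.0000, 0.0169, 0.3207, 0.6241, 0.0301, 0.0080, 0.0001, 0.0000, 0.0000]  mean=-1.1876  Neff=2.0257  idx=[3, 3, 3, 4, 4, 4, 4, 4, 4, 5]
step 2: w=[0.0637, 0.0637, 0.0637, 0.1325, 0.1325, 0.1325, 0.1325, 0.1325, 0.1325, 0.0138]  mean=-1.2064  Neff=8.4942  idx=[0, 2, 3, 4, 4, 5, 6, 7, 7, 8]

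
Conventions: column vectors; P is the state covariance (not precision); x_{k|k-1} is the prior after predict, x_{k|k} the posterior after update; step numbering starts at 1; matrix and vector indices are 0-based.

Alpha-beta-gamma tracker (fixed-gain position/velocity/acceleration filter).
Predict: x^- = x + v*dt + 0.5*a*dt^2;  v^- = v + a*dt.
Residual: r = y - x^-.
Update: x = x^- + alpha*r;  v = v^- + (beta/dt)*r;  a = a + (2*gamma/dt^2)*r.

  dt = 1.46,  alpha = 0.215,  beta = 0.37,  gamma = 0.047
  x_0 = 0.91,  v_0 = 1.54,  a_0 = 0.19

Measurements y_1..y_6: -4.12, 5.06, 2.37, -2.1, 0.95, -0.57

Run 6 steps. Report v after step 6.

v_post = -1.4662

step 1: x_pred=3.3609  r=-7.4809  x^+=1.7525  v^+=-0.0784  a^+=-0.1399
step 2: x_pred=1.4889  r=3.5711  x^+=2.2567  v^+=0.6223  a^+=0.0176
step 3: x_pred=3.1840  r=-0.8140  x^+=3.0090  v^+=0.4417  a^+=-0.0183
step 4: x_pred=3.6344  r=-5.7344  x^+=2.4015  v^+=-1.0383  a^+=-0.2712
step 5: x_pred=0.5966  r=0.3534  x^+=0.6726  v^+=-1.3446  a^+=-0.2556
step 6: x_pred=-1.5630  r=0.9930  x^+=-1.3495  v^+=-1.4662  a^+=-0.2118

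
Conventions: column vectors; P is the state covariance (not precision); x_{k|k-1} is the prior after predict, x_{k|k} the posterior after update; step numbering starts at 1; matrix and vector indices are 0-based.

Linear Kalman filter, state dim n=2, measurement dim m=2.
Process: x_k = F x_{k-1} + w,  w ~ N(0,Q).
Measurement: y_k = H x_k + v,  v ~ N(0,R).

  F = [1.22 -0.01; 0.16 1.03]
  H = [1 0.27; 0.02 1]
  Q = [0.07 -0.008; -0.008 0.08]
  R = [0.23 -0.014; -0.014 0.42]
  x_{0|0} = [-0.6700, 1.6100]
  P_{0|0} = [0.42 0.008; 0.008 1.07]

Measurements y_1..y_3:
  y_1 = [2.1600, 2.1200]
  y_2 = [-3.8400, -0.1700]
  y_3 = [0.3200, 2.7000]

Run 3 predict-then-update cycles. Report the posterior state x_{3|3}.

step 1: x^-=[-0.8335, 1.5511]  P^-=[0.6950 0.0730; 0.0730 1.2286]  S=[1.0540 0.4050; 0.4050 1.6517]  K=[0.7263 -0.1255; 0.1080 0.7182]  nu=[2.5747, 0.5856]  x^+=[0.9631, 2.2497]  P^+=[0.1868 -0.0666; -0.0666 0.3015]
step 2: x^-=[1.1525, 2.4713]  P^-=[0.3497 -0.0582; -0.0582 0.3826]  S=[0.5761 0.0378; 0.0378 0.8005]  K=[0.5857 -0.0916; 0.0472 0.4744]  nu=[-5.6598, -2.6644]  x^+=[-1.9181, 0.9406]  P^+=[0.1494 -0.0497; -0.0497 0.1996]
step 3: x^-=[-2.3494, 0.6619]  P^-=[0.2936 -0.0432; -0.0432 0.2792]  S=[0.5206 0.0238; 0.0238 0.6976]  K=[0.5448 -0.0721; 0.0436 0.3975]  nu=[2.4907, 2.0851]  x^+=[-1.1428, 1.5992]  P^+=[0.1373 -0.0407; -0.0407 0.1671]

x_post = [-1.1428, 1.5992]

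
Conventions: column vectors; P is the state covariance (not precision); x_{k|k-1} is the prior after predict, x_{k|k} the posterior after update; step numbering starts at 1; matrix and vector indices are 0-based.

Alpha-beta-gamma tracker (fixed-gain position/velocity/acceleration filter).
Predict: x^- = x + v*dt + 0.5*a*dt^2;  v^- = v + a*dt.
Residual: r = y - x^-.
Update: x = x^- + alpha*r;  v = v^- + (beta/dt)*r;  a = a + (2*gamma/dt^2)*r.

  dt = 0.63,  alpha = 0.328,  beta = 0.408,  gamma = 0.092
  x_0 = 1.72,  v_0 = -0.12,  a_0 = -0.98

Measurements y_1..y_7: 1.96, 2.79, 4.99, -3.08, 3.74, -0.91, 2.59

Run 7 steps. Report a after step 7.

a_post = 0.5846

step 1: x_pred=1.4499  r=0.5101  x^+=1.6172  v^+=-0.4071  a^+=-0.7435
step 2: x_pred=1.2132  r=1.5768  x^+=1.7304  v^+=0.1457  a^+=-0.0125
step 3: x_pred=1.8197  r=3.1703  x^+=2.8595  v^+=2.1909  a^+=1.4572
step 4: x_pred=4.5290  r=-7.6090  x^+=2.0333  v^+=-1.8188  a^+=-2.0703
step 5: x_pred=0.4766  r=3.2634  x^+=1.5470  v^+=-1.0096  a^+=-0.5574
step 6: x_pred=0.8003  r=-1.7103  x^+=0.2393  v^+=-2.4684  a^+=-1.3503
step 7: x_pred=-1.5837  r=4.1737  x^+=-0.2147  v^+=-0.6161  a^+=0.5846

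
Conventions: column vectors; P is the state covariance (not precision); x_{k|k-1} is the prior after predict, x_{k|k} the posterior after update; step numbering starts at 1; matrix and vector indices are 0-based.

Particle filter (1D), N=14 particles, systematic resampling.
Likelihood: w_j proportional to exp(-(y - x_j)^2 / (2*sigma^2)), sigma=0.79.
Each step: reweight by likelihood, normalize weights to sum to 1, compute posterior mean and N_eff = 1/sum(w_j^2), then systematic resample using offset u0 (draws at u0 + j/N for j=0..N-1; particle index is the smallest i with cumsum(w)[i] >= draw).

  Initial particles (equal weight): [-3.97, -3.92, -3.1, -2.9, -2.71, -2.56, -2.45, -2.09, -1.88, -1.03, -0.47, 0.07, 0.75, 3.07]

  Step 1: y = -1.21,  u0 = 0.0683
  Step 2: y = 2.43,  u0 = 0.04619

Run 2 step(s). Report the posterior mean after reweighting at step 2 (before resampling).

post_mean = 0.6562

step 1: w=[0.0006, 0.0007, 0.0142, 0.0252, 0.0410, 0.0577, 0.0725, 0.1337, 0.1735, 0.2422, 0.1603, 0.0669, 0.0115, 0.0000]  mean=-1.4758  Neff=6.7537  idx=[4, 6, 6, 7, 8, 8, 8, 9, 9, 9, 10, 10, 11, 12]
step 2: w=[0.0000, 0.0000, 0.0000, 0.0000, 0.0000, 0.0000, 0.0000, 0.0006, 0.0006, 0.0006, 0.0100, 0.0100, 0.0975, 0.8807]  mean=0.6562  Neff=1.2733  idx=[12, 12, 13, 13, 13, 13, 13, 13, 13, 13, 13, 13, 13, 13]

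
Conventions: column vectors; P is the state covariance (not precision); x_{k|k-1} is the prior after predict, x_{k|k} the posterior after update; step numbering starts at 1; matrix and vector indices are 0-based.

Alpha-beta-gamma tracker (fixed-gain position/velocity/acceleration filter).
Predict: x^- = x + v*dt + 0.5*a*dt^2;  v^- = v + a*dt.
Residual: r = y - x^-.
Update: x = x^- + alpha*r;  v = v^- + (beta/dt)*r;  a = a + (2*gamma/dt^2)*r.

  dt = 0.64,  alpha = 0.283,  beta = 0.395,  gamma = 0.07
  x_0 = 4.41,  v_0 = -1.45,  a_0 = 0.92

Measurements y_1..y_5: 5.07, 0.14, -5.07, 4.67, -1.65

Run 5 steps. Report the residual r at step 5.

resid = 1.4117

step 1: x_pred=3.6704  r=1.3996  x^+=4.0665  v^+=0.0026  a^+=1.3984
step 2: x_pred=4.3546  r=-4.2146  x^+=3.1618  v^+=-1.7036  a^+=-0.0421
step 3: x_pred=2.0629  r=-7.1329  x^+=0.0443  v^+=-6.1329  a^+=-2.4801
step 4: x_pred=-4.3887  r=9.0587  x^+=-1.8251  v^+=-2.1293  a^+=0.6161
step 5: x_pred=-3.0617  r=1.4117  x^+=-2.6622  v^+=-0.8637  a^+=1.0986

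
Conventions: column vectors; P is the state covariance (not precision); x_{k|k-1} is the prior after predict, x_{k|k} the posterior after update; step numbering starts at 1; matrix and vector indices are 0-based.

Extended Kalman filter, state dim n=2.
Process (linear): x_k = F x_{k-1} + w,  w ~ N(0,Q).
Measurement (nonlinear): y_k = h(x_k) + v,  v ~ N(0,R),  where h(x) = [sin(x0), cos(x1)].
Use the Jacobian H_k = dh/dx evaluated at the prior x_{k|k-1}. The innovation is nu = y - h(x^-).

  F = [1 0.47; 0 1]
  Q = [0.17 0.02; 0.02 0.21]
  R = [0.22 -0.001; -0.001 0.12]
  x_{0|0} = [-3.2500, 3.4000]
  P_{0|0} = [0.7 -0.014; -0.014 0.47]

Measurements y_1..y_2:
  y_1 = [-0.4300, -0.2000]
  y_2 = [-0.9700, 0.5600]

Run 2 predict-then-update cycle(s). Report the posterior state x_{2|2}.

x_post = [-0.6916, 5.0747]

step 1: x^-=[-1.6520, 3.4000]  P^-=[0.9607 0.2269; 0.2269 0.6800]  H_jac=[-0.0811 0.0000; 0.0000 0.2555]  S=[0.2263 -0.0057; -0.0057 0.1644]  K=[-0.3357 0.3410; -0.0547 1.0551]  nu=[0.5667, 0.7668]  x^+=[-1.5807, 4.1780]  P^+=[0.9147 0.1615; 0.1615 0.4957]
step 2: x^-=[0.3829, 4.1780]  P^-=[1.3460 0.4144; 0.4144 0.7057]  H_jac=[0.9276 0.0000; 0.0000 0.8606]  S=[1.3781 0.3298; 0.3298 0.6426]  K=[0.8814 0.1026; 0.0602 0.9141]  nu=[-1.3436, 1.0693]  x^+=[-0.6916, 5.0747]  P^+=[0.2089 0.0133; 0.0133 0.1274]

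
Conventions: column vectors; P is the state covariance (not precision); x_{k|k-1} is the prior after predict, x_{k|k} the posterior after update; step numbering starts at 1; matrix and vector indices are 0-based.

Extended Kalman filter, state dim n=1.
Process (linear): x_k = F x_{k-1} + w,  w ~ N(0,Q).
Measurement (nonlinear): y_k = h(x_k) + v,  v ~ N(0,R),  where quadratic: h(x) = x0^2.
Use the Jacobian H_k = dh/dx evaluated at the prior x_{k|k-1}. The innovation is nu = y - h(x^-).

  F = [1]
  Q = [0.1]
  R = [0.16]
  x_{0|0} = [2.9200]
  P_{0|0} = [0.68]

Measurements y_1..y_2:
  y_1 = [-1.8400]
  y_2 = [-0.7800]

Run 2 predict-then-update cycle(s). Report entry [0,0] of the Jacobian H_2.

step 1: x^-=[2.9200]  P^-=[0.7800]  H_jac=[5.8400]  S=[26.7624]  K=[0.1702]  nu=[-10.3664]  x^+=[1.1555]  P^+=[0.0047]
step 2: x^-=[1.1555]  P^-=[0.1047]  H_jac=[2.3111]  S=[0.7190]  K=[0.3364]  nu=[-2.1153]  x^+=[0.4439]  P^+=[0.0233]

H_jac[0,0] = 2.3111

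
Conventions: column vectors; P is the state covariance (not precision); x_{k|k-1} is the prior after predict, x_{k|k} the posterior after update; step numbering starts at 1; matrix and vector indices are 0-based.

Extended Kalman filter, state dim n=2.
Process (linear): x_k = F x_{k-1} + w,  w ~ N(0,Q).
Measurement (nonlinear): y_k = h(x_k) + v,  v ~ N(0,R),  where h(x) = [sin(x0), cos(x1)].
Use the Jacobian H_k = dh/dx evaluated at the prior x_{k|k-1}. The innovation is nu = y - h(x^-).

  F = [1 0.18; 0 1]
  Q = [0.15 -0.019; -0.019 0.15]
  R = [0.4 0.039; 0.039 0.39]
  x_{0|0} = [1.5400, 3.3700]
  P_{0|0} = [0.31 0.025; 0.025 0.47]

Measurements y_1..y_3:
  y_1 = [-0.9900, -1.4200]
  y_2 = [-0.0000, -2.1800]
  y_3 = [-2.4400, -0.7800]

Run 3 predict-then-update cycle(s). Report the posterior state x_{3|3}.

step 1: x^-=[2.1466, 3.3700]  P^-=[0.4842 0.0906; 0.0906 0.6200]  H_jac=[-0.5445 0.0000; 0.0000 0.2264]  S=[0.5436 0.0278; 0.0278 0.4218]  K=[-0.4892 0.0809; -0.1082 0.3400]  nu=[-1.8288, -0.4460]  x^+=[3.0052, 3.4162]  P^+=[0.3536 0.0551; 0.0551 0.5669]
step 2: x^-=[3.6201, 3.4162]  P^-=[0.5418 0.1382; 0.1382 0.7169]  H_jac=[-0.8877 0.0000; 0.0000 0.2712]  S=[0.8269 0.0057; 0.0057 0.4427]  K=[-0.5822 0.0922; -0.1514 0.4411]  nu=[0.4604, -1.2175]  x^+=[3.2398, 2.8095]  P^+=[0.2583 0.0488; 0.0488 0.6126]
step 3: x^-=[3.7455, 2.8095]  P^-=[0.4457 0.1401; 0.1401 0.7626]  H_jac=[-0.8231 0.0000; 0.0000 -0.3260]  S=[0.7020 0.0766; 0.0766 0.4711]  K=[-0.5213 -0.0122; -0.1086 -0.5102]  nu=[-1.8722, 0.1654]  x^+=[4.7194, 2.9285]  P^+=[0.2539 0.0770; 0.0770 0.6233]

x_post = [4.7194, 2.9285]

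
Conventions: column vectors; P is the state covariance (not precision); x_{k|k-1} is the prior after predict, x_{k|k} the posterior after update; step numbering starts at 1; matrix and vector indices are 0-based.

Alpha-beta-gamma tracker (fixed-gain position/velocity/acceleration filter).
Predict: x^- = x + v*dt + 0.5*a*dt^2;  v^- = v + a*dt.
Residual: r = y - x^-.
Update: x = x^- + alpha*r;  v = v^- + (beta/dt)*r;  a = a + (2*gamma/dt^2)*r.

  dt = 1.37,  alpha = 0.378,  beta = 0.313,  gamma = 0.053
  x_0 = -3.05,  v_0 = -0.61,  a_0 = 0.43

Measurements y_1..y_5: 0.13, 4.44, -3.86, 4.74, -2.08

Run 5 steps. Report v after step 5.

v_post = 0.2607

step 1: x_pred=-3.4822  r=3.6122  x^+=-2.1168  v^+=0.8044  a^+=0.6340
step 2: x_pred=-0.4198  r=4.8598  x^+=1.4172  v^+=2.7833  a^+=0.9085
step 3: x_pred=6.0828  r=-9.9428  x^+=2.3244  v^+=1.7562  a^+=0.3469
step 4: x_pred=5.0561  r=-0.3161  x^+=4.9366  v^+=2.1593  a^+=0.3291
step 5: x_pred=8.2037  r=-10.2837  x^+=4.3165  v^+=0.2607  a^+=-0.2517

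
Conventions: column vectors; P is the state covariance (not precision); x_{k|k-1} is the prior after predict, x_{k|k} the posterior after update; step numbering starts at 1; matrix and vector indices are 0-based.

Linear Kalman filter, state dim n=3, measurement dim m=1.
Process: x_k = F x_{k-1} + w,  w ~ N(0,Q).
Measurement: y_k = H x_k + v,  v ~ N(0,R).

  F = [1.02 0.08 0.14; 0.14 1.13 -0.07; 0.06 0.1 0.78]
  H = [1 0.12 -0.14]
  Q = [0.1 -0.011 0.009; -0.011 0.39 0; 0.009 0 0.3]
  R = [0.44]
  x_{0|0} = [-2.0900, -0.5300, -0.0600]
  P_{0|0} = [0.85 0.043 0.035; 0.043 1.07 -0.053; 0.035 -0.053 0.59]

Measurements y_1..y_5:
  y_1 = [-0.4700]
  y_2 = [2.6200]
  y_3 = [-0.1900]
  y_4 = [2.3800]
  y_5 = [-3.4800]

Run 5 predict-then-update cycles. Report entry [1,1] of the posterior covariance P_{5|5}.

P_post[1,1] = 4.3505

step 1: x^-=[-2.1826, -0.8873, -0.2252]  P^-=[1.0186 0.2415 0.1627; 0.2415 1.7971 0.0567; 0.1627 0.0567 0.6682]  S=[1.5080]  K=[0.6795; 0.2979; 0.0504]  nu=[1.7875]  x^+=[-0.9679, -0.3549, -0.1352]  P^+=[0.3222 -0.0638 0.1111; -0.0638 1.6633 0.0341; 0.1111 0.0341 0.6644]
step 2: x^-=[-1.0346, -0.5270, -0.1990]  P^-=[0.4810 0.1041 0.1997; 0.1041 2.4957 0.1906; 0.1997 0.1906 0.7370]  S=[0.9340]  K=[0.4984; 0.4035; 0.1278]  nu=[3.6899]  x^+=[0.8045, 0.9619, 0.2726]  P^+=[0.2490 -0.0837 0.1402; -0.0837 2.3437 0.1424; 0.1402 0.1424 0.7217]
step 3: x^-=[0.9357, 1.1805, 0.3571]  P^-=[0.4177 0.1464 0.2364; 0.1464 3.3393 0.3599; 0.2364 0.3599 0.7978]  S=[0.8783]  K=[0.4579; 0.5655; 0.1912]  nu=[-1.2173]  x^+=[0.3782, 0.4921, 0.1243]  P^+=[0.2336 -0.0811 0.1595; -0.0811 3.0584 0.2650; 0.1595 0.2650 0.7656]
step 4: x^-=[0.4426, 0.6003, 0.1689]  P^-=[0.4158 0.2291 0.2712; 0.2291 4.2329 0.5476; 0.2712 0.5476 0.8525]  S=[0.8942]  K=[0.4533; 0.7386; 0.2433]  nu=[1.8890]  x^+=[1.2990, 1.9956, 0.6285]  P^+=[0.2321 -0.0703 0.1726; -0.0703 3.7451 0.3869; 0.1726 0.3869 0.7996]
step 5: x^-=[1.5726, 2.3928, 0.7677]  P^-=[0.4276 0.3212 0.3013; 0.3212 5.0938 0.7321; 0.3013 0.7321 0.9004]  S=[0.9267]  K=[0.4575; 0.8956; 0.2839]  nu=[-5.2322]  x^+=[-0.8210, -2.2931, -0.7177]  P^+=[0.2336 -0.0585 0.1809; -0.0585 4.3505 0.4965; 0.1809 0.4965 0.8257]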